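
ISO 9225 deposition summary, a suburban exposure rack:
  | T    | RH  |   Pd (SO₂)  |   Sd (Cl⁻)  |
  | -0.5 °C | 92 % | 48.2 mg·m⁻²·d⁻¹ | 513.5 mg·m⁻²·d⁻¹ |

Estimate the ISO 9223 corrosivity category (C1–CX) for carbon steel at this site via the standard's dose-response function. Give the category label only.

carbon steel: T≤10 °C ⇒ hinge +0.150·(-0.5−10) = -1.5750
  SO₂ term: 1.77·48.2^0.52·exp(0.02·92-1.5750) = 17.31
  Cl⁻ term: 0.102·513.5^0.62·exp(0.033·92+0.04·-0.5) = 99.76
  sum: 17.31 + 99.76 → r_corr = 117.1 μm/a
Category bounds: 80…200 μm/a bracket r_corr ⇒ C5

C5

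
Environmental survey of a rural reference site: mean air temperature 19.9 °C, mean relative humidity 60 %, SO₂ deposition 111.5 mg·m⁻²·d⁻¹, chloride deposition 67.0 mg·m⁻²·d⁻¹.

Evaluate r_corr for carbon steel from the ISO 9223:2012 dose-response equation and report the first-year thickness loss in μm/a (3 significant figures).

r_corr = 62.2 μm/a

carbon steel: temperature factor f = -0.054·(9.9) = -0.5346
  Pd branch = 1.77·Pd^0.52·e^(0.02·RH+f) = 39.95 μm/a
  Sd branch = 0.102·Sd^0.62·e^(0.033·RH+0.04·T) = 22.2 μm/a
  sum: 39.95 + 22.2 → r_corr = 62.15 μm/a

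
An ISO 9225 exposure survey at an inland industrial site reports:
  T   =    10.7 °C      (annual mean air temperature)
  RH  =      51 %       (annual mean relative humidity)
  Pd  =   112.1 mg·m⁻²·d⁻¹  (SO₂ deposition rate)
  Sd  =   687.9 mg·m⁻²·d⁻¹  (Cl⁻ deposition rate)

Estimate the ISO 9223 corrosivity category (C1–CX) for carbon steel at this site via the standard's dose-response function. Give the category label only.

carbon steel: T>10 °C ⇒ hinge -0.054·(10.7−10) = -0.0378
  sulphur-dioxide contribution → 55 μm/a
  chloride contribution → 48.38 μm/a
  ⇒ r_corr(carbon steel) = 103.4 μm/a
103 μm/a falls in (80, 200] for carbon steel → category C5

C5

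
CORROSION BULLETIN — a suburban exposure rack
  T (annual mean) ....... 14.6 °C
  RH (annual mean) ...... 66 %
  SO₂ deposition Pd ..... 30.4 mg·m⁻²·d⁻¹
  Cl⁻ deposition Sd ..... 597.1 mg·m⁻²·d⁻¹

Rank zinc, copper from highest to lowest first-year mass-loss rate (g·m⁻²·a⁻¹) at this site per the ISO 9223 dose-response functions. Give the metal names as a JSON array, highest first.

zinc: temperature factor f = -0.071·(4.6) = -0.3266
  Pd branch = 0.0129·Pd^0.44·e^(0.046·RH+f) = 0.8704 μm/a
  Cl⁻ term: 0.0175·597.1^0.57·exp(0.008·66+0.085·14.6) = 3.923
  sum: 0.8704 + 3.923 → r_corr = 4.794 μm/a
  mass loss = 4.794 μm/a × 7.14 g/cm³ = 34.23 g·m⁻²·a⁻¹
copper: f(T) = -0.080·(T−10) [T>10 °C] = -0.3680
  SO₂ term: 0.0053·30.4^0.26·exp(0.059·66-0.3680) = 0.4377
  Cl⁻ term: 0.01025·597.1^0.27·exp(0.036·66+0.049·14.6) = 1.267
  r_corr = 0.4377 + 1.267 = 1.705 μm/a
  mass loss = 1.705 μm/a × 8.96 g/cm³ = 15.28 g·m⁻²·a⁻¹
Ordering by g·m⁻²·a⁻¹: zinc (34.2) > copper (15.3)

["zinc", "copper"]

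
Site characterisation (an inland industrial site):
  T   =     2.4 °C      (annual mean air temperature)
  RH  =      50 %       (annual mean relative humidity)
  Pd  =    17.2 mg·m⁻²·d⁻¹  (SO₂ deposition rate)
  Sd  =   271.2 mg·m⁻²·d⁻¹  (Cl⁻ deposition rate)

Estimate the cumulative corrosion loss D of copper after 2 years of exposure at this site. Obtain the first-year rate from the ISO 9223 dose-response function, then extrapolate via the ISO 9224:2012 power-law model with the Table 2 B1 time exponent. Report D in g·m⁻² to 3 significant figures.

copper: f(T) = +0.126·(T−10) [T≤10 °C] = -0.9576
  SO₂ term: 0.0053·17.2^0.26·exp(0.059·50-0.9576) = 0.08143
  Sd branch = 0.01025·Sd^0.27·e^(0.036·RH+0.049·T) = 0.3166 μm/a
  sum: 0.08143 + 0.3166 → r_corr = 0.398 μm/a
ISO 9224: D(t) = r_corr · t^b with b = 0.667 (copper, B1)
  D(2) = 0.398 × 2^0.667 = 0.398 × 1.588 = 0.632 μm
  Mass loss = 0.632 μm × 8.96 g/cm³ = 5.663 g·m⁻²

D(2) = 5.66 g·m⁻²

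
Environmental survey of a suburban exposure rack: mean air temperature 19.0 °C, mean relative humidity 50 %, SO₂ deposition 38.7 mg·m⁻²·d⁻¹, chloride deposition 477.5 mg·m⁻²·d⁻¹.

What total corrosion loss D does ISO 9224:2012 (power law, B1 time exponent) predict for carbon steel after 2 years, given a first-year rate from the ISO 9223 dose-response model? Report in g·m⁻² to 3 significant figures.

carbon steel: f(T) = -0.054·(T−10) [T>10 °C] = -0.4860
  sulphur-dioxide contribution → 19.81 μm/a
  chloride contribution → 52.03 μm/a
  total first-year rate 71.83 μm/a
Power-law: D(2) = r_corr · 2^0.523
  D(2) = 71.83 × 2^0.523 = 71.83 × 1.437 = 103.2 μm
  Mass loss = 103.2 μm × 7.85 g/cm³ = 810.3 g·m⁻²

D(2) = 810 g·m⁻²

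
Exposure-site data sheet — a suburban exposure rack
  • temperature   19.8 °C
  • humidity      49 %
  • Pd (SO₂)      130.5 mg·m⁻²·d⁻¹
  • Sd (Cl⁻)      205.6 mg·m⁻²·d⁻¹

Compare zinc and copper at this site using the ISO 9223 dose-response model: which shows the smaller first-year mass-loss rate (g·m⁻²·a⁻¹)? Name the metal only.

copper

zinc: T>10 °C ⇒ hinge -0.071·(19.8−10) = -0.6958
  sulphur-dioxide contribution → 0.5226 μm/a
  chloride contribution → 2.901 μm/a
  ⇒ r_corr(zinc) = 3.424 μm/a
  mass loss = 3.424 μm/a × 7.14 g/cm³ = 24.45 g·m⁻²·a⁻¹
copper: T>10 °C ⇒ hinge -0.080·(19.8−10) = -0.7840
  sulphur-dioxide contribution → 0.1547 μm/a
  chloride contribution → 0.6648 μm/a
  total first-year rate 0.8195 μm/a
  mass loss = 0.8195 μm/a × 8.96 g/cm³ = 7.342 g·m⁻²·a⁻¹
Ordering by g·m⁻²·a⁻¹: zinc (24.4) > copper (7.34)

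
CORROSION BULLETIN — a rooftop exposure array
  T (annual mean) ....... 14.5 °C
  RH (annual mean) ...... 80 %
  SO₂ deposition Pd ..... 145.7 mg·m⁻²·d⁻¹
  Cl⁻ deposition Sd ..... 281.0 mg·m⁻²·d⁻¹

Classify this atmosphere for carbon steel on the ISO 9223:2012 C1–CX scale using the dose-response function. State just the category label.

carbon steel: temperature factor f = -0.054·(4.5) = -0.2430
  sulphur-dioxide contribution → 91.69 μm/a
  chloride contribution → 84.18 μm/a
  ⇒ r_corr(carbon steel) = 175.9 μm/a
Category bounds: 80…200 μm/a bracket r_corr ⇒ C5

C5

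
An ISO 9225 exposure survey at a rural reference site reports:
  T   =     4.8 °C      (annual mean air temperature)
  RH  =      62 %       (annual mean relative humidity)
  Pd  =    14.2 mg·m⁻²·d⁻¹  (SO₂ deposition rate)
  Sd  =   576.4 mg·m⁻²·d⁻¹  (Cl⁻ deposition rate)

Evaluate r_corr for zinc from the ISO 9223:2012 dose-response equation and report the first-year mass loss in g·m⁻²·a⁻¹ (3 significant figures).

zinc: T≤10 °C ⇒ hinge +0.038·(4.8−10) = -0.1976
  SO₂ term: 0.0129·14.2^0.44·exp(0.046·62-0.1976) = 0.5894
  Cl⁻ term: 0.0175·576.4^0.57·exp(0.008·62+0.085·4.8) = 1.619
  sum: 0.5894 + 1.619 → r_corr = 2.208 μm/a
Convert to mass loss: 2.208 μm/a × 7.14 g/cm³ = 15.77 g·m⁻²·a⁻¹

r_corr = 15.8 g·m⁻²·a⁻¹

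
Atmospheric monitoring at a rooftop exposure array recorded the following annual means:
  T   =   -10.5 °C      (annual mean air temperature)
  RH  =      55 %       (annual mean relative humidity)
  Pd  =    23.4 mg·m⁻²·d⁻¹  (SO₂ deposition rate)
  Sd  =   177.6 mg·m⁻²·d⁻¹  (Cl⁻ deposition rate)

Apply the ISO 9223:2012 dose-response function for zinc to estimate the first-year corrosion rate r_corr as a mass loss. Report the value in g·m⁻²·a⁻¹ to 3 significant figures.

r_corr = 3.65 g·m⁻²·a⁻¹

zinc: T≤10 °C ⇒ hinge +0.038·(-10.5−10) = -0.7790
  sulphur-dioxide contribution → 0.2975 μm/a
  chloride contribution → 0.2132 μm/a
  ⇒ r_corr(zinc) = 0.5107 μm/a
Convert to mass loss: 0.5107 μm/a × 7.14 g/cm³ = 3.646 g·m⁻²·a⁻¹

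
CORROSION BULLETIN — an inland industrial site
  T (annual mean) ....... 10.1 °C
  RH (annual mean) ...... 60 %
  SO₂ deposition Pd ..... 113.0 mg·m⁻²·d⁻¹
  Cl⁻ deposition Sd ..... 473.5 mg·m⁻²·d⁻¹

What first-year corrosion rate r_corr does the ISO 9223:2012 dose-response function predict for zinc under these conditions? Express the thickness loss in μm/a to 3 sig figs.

r_corr = 3.85 μm/a

zinc: temperature factor f = -0.071·(0.1) = -0.0071
  sulphur-dioxide contribution → 1.62 μm/a
  chloride contribution → 2.235 μm/a
  ⇒ r_corr(zinc) = 3.855 μm/a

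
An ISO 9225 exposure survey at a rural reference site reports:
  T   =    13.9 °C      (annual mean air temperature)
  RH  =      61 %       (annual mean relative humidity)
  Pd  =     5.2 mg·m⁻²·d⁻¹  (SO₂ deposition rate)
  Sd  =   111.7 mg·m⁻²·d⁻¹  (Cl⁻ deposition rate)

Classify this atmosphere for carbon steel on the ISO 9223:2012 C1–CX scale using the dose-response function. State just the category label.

C3

carbon steel: T>10 °C ⇒ hinge -0.054·(13.9−10) = -0.2106
  SO₂ term: 1.77·5.2^0.52·exp(0.02·61-0.2106) = 11.45
  Sd branch = 0.102·Sd^0.62·e^(0.033·RH+0.04·T) = 24.78 μm/a
  sum: 11.45 + 24.78 → r_corr = 36.23 μm/a
36.2 μm/a falls in (25, 50] for carbon steel → category C3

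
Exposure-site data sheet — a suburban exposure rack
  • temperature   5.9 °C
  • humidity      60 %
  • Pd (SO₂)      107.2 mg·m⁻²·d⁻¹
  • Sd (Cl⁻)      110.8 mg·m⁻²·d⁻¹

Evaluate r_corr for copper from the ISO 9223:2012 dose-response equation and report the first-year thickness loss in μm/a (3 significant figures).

r_corr = 0.790 μm/a

copper: T≤10 °C ⇒ hinge +0.126·(5.9−10) = -0.5166
  sulphur-dioxide contribution → 0.3674 μm/a
  chloride contribution → 0.423 μm/a
  total first-year rate 0.7905 μm/a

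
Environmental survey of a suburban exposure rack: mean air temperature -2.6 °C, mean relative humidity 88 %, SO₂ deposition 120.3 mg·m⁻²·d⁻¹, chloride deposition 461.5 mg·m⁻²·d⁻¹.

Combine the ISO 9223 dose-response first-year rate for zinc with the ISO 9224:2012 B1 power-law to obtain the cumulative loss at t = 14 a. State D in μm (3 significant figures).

zinc: temperature factor f = +0.038·(-12.6) = -0.4788
  Pd branch = 0.0129·Pd^0.44·e^(0.046·RH+f) = 3.767 μm/a
  Sd branch = 0.0175·Sd^0.57·e^(0.008·RH+0.085·T) = 0.9362 μm/a
  sum: 3.767 + 0.9362 → r_corr = 4.703 μm/a
Power-law: D(14) = r_corr · 14^0.813
  D(14) = 4.703 × 14^0.813 = 4.703 × 8.547 = 40.2 μm

D(14) = 40.2 μm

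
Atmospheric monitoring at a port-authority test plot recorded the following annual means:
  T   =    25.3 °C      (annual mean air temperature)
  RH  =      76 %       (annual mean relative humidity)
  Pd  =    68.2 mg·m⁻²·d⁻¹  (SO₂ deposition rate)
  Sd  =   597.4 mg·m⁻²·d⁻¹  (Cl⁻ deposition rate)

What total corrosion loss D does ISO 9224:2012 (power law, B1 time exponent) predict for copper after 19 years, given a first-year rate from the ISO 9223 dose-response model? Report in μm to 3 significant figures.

copper: temperature factor f = -0.080·(15.3) = -1.2240
  Pd branch = 0.0053·Pd^0.26·e^(0.059·RH+f) = 0.4139 μm/a
  Cl⁻ term: 0.01025·597.4^0.27·exp(0.036·76+0.049·25.3) = 3.069
  sum: 0.4139 + 3.069 → r_corr = 3.482 μm/a
ISO 9224: D(t) = r_corr · t^b with b = 0.667 (copper, B1)
  D(19) = 3.482 × 19^0.667 = 3.482 × 7.127 = 24.82 μm

D(19) = 24.8 μm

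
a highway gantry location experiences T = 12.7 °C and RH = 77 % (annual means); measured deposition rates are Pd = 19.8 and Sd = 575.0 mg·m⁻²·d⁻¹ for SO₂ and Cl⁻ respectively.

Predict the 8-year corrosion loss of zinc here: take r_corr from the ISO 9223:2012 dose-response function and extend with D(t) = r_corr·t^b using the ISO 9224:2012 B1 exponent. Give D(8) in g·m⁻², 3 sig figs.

zinc: f(T) = -0.071·(T−10) [T>10 °C] = -0.1917
  Pd branch = 0.0129·Pd^0.44·e^(0.046·RH+f) = 1.368 μm/a
  Cl⁻ term: 0.0175·575.0^0.57·exp(0.008·77+0.085·12.7) = 3.568
  sum: 1.368 + 3.568 → r_corr = 4.936 μm/a
Long-term exponent b (ISO 9224 Table 2, B1) = 0.813
  D(8) = 4.936 × 8^0.813 = 4.936 × 5.423 = 26.77 μm
  Mass loss = 26.77 μm × 7.14 g/cm³ = 191.1 g·m⁻²

D(8) = 191 g·m⁻²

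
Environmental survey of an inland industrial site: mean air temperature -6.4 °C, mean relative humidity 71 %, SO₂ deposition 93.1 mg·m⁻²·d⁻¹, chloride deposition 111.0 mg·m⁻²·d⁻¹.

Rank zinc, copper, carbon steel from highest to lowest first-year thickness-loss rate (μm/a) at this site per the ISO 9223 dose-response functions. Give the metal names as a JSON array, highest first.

zinc: f(T) = +0.038·(T−10) [T≤10 °C] = -0.6232
  SO₂ term: 0.0129·93.1^0.44·exp(0.046·71-0.6232) = 1.333
  Sd branch = 0.0175·Sd^0.57·e^(0.008·RH+0.085·T) = 0.2626 μm/a
  sum: 1.333 + 0.2626 → r_corr = 1.595 μm/a
copper: f(T) = +0.126·(T−10) [T≤10 °C] = -2.0664
  SO₂ term: 0.0053·93.1^0.26·exp(0.059·71-2.0664) = 0.1439
  Cl⁻ term: 0.01025·111.0^0.27·exp(0.036·71+0.049·-6.4) = 0.3442
  r_corr = 0.1439 + 0.3442 = 0.4881 μm/a
carbon steel: temperature factor f = +0.150·(-16.4) = -2.4600
  Pd branch = 1.77·Pd^0.52·e^(0.02·RH+f) = 6.609 μm/a
  Sd branch = 0.102·Sd^0.62·e^(0.033·RH+0.04·T) = 15.24 μm/a
  r_corr = 6.609 + 15.24 = 21.85 μm/a
Ordering by μm/a: carbon steel (21.9) > zinc (1.6) > copper (0.488)

["carbon steel", "zinc", "copper"]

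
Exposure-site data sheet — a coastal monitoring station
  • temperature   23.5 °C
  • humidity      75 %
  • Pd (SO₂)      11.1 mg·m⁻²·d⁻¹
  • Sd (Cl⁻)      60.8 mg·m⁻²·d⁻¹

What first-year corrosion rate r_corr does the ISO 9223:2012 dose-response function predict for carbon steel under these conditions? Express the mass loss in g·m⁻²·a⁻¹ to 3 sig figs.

carbon steel: T>10 °C ⇒ hinge -0.054·(23.5−10) = -0.7290
  SO₂ term: 1.77·11.1^0.52·exp(0.02·75-0.7290) = 13.38
  Sd branch = 0.102·Sd^0.62·e^(0.033·RH+0.04·T) = 39.6 μm/a
  r_corr = 13.38 + 39.6 = 52.98 μm/a
Convert to mass loss: 52.98 μm/a × 7.85 g/cm³ = 415.9 g·m⁻²·a⁻¹

r_corr = 416 g·m⁻²·a⁻¹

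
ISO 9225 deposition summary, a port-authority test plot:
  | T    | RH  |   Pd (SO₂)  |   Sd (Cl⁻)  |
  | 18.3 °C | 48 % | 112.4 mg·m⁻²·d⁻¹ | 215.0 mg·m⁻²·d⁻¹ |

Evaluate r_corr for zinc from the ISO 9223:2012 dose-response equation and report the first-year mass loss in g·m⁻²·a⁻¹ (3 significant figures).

zinc: T>10 °C ⇒ hinge -0.071·(18.3−10) = -0.5893
  SO₂ term: 0.0129·112.4^0.44·exp(0.046·48-0.5893) = 0.5199
  Cl⁻ term: 0.0175·215.0^0.57·exp(0.008·48+0.085·18.3) = 2.599
  sum: 0.5199 + 2.599 → r_corr = 3.119 μm/a
Convert to mass loss: 3.119 μm/a × 7.14 g/cm³ = 22.27 g·m⁻²·a⁻¹

r_corr = 22.3 g·m⁻²·a⁻¹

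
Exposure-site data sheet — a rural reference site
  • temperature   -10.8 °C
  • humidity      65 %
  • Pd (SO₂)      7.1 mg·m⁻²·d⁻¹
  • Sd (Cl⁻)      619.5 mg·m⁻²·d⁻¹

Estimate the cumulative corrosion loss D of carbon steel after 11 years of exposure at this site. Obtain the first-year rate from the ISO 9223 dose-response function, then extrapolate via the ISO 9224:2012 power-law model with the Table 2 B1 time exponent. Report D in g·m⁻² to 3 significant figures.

D(11) = 860 g·m⁻²

carbon steel: T≤10 °C ⇒ hinge +0.150·(-10.8−10) = -3.1200
  SO₂ term: 1.77·7.1^0.52·exp(0.02·65-3.1200) = 0.7947
  Sd branch = 0.102·Sd^0.62·e^(0.033·RH+0.04·T) = 30.45 μm/a
  r_corr = 0.7947 + 30.45 = 31.25 μm/a
ISO 9224: D(t) = r_corr · t^b with b = 0.523 (carbon steel, B1)
  D(11) = 31.25 × 11^0.523 = 31.25 × 3.505 = 109.5 μm
  Mass loss = 109.5 μm × 7.85 g/cm³ = 859.6 g·m⁻²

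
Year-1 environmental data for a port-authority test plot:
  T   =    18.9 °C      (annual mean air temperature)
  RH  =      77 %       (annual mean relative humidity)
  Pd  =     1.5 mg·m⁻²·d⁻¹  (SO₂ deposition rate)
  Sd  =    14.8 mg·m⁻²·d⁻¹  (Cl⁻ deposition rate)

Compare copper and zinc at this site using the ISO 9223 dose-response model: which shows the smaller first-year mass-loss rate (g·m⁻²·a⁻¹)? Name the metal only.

copper: temperature factor f = -0.080·(8.9) = -0.7120
  sulphur-dioxide contribution → 0.2715 μm/a
  chloride contribution → 0.8566 μm/a
  total first-year rate 1.128 μm/a
  mass loss = 1.128 μm/a × 8.96 g/cm³ = 10.11 g·m⁻²·a⁻¹
zinc: temperature factor f = -0.071·(8.9) = -0.6319
  sulphur-dioxide contribution → 0.2831 μm/a
  chloride contribution → 0.7504 μm/a
  ⇒ r_corr(zinc) = 1.034 μm/a
  mass loss = 1.034 μm/a × 7.14 g/cm³ = 7.379 g·m⁻²·a⁻¹
Ordering by g·m⁻²·a⁻¹: copper (10.1) > zinc (7.38)

zinc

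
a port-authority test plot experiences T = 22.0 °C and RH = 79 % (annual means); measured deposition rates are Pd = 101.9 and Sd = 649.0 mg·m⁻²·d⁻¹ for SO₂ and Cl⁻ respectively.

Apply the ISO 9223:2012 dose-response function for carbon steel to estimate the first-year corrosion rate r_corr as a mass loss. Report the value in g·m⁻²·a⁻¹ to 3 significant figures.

carbon steel: T>10 °C ⇒ hinge -0.054·(22.0−10) = -0.6480
  sulphur-dioxide contribution → 49.77 μm/a
  chloride contribution → 184.7 μm/a
  ⇒ r_corr(carbon steel) = 234.5 μm/a
Convert to mass loss: 234.5 μm/a × 7.85 g/cm³ = 1841 g·m⁻²·a⁻¹

r_corr = 1.84e+03 g·m⁻²·a⁻¹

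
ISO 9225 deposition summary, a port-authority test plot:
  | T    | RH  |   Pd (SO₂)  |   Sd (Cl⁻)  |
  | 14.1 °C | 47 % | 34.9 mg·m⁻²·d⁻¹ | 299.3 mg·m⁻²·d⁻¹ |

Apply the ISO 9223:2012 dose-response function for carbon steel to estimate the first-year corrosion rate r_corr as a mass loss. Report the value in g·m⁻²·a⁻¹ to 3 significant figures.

r_corr = 408 g·m⁻²·a⁻¹

carbon steel: T>10 °C ⇒ hinge -0.054·(14.1−10) = -0.2214
  SO₂ term: 1.77·34.9^0.52·exp(0.02·47-0.2214) = 23.03
  Sd branch = 0.102·Sd^0.62·e^(0.033·RH+0.04·T) = 28.99 μm/a
  r_corr = 23.03 + 28.99 = 52.03 μm/a
Convert to mass loss: 52.03 μm/a × 7.85 g/cm³ = 408.4 g·m⁻²·a⁻¹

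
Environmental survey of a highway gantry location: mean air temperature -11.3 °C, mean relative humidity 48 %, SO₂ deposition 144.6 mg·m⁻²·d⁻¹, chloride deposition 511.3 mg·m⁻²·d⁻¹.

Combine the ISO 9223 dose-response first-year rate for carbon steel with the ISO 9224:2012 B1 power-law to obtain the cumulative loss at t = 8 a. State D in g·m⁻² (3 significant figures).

carbon steel: f(T) = +0.150·(T−10) [T≤10 °C] = -3.1950
  sulphur-dioxide contribution → 2.515 μm/a
  chloride contribution → 15.12 μm/a
  total first-year rate 17.64 μm/a
Long-term exponent b (ISO 9224 Table 2, B1) = 0.523
  D(8) = 17.64 × 8^0.523 = 17.64 × 2.967 = 52.33 μm
  Mass loss = 52.33 μm × 7.85 g/cm³ = 410.8 g·m⁻²

D(8) = 411 g·m⁻²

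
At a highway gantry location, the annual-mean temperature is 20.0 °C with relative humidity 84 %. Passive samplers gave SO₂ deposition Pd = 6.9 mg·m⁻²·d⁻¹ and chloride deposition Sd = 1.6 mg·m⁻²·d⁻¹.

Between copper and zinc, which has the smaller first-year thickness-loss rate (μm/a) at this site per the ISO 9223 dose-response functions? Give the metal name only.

copper: f(T) = -0.080·(T−10) [T>10 °C] = -0.8000
  sulphur-dioxide contribution → 0.5589 μm/a
  chloride contribution → 0.6379 μm/a
  total first-year rate 1.197 μm/a
zinc: T>10 °C ⇒ hinge -0.071·(20.0−10) = -0.7100
  sulphur-dioxide contribution → 0.707 μm/a
  chloride contribution → 0.2452 μm/a
  ⇒ r_corr(zinc) = 0.9523 μm/a
Ordering by μm/a: copper (1.2) > zinc (0.952)

zinc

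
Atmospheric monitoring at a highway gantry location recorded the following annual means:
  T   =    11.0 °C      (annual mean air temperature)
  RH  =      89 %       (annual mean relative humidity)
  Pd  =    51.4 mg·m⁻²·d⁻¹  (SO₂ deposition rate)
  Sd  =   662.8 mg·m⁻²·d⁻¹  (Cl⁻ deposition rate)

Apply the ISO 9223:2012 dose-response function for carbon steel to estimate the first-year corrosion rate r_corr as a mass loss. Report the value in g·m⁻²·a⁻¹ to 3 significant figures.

r_corr = 1.92e+03 g·m⁻²·a⁻¹

carbon steel: f(T) = -0.054·(T−10) [T>10 °C] = -0.0540
  SO₂ term: 1.77·51.4^0.52·exp(0.02·89-0.0540) = 77.14
  Sd branch = 0.102·Sd^0.62·e^(0.033·RH+0.04·T) = 167.7 μm/a
  r_corr = 77.14 + 167.7 = 244.8 μm/a
Convert to mass loss: 244.8 μm/a × 7.85 g/cm³ = 1922 g·m⁻²·a⁻¹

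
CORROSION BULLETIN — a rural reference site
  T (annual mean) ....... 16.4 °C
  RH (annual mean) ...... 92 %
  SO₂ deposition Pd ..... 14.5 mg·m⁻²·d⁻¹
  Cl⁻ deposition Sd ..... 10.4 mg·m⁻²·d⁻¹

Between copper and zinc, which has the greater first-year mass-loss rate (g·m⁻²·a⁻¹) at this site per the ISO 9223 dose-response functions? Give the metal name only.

copper: T>10 °C ⇒ hinge -0.080·(16.4−10) = -0.5120
  SO₂ term: 0.0053·14.5^0.26·exp(0.059·92-0.5120) = 1.45
  Cl⁻ term: 0.01025·10.4^0.27·exp(0.036·92+0.049·16.4) = 1.182
  sum: 1.45 + 1.182 → r_corr = 2.632 μm/a
  mass loss = 2.632 μm/a × 8.96 g/cm³ = 23.58 g·m⁻²·a⁻¹
zinc: f(T) = -0.071·(T−10) [T>10 °C] = -0.4544
  SO₂ term: 0.0129·14.5^0.44·exp(0.046·92-0.4544) = 1.829
  Cl⁻ term: 0.0175·10.4^0.57·exp(0.008·92+0.085·16.4) = 0.5595
  sum: 1.829 + 0.5595 → r_corr = 2.388 μm/a
  mass loss = 2.388 μm/a × 7.14 g/cm³ = 17.05 g·m⁻²·a⁻¹
Ordering by g·m⁻²·a⁻¹: copper (23.6) > zinc (17.1)

copper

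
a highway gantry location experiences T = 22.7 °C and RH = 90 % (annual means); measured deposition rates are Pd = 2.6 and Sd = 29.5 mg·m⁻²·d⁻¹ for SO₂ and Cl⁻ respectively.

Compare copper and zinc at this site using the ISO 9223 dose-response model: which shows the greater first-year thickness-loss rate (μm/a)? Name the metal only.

copper: temperature factor f = -0.080·(12.7) = -1.0160
  SO₂ term: 0.0053·2.6^0.26·exp(0.059·90-1.0160) = 0.4978
  Cl⁻ term: 0.01025·29.5^0.27·exp(0.036·90+0.049·22.7) = 1.985
  r_corr = 0.4978 + 1.985 = 2.483 μm/a
zinc: T>10 °C ⇒ hinge -0.071·(22.7−10) = -0.9017
  Pd branch = 0.0129·Pd^0.44·e^(0.046·RH+f) = 0.5007 μm/a
  Sd branch = 0.0175·Sd^0.57·e^(0.008·RH+0.085·T) = 1.704 μm/a
  sum: 0.5007 + 1.704 → r_corr = 2.205 μm/a
Ordering by μm/a: copper (2.48) > zinc (2.2)

copper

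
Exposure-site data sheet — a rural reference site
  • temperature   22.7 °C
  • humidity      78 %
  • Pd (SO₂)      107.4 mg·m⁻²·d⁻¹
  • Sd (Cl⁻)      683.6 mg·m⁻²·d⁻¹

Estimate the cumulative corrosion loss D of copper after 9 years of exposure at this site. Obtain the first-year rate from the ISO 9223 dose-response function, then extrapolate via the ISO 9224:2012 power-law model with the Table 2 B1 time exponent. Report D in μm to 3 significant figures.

copper: temperature factor f = -0.080·(12.7) = -1.0160
  SO₂ term: 0.0053·107.4^0.26·exp(0.059·78-1.0160) = 0.6452
  Cl⁻ term: 0.01025·683.6^0.27·exp(0.036·78+0.049·22.7) = 3.011
  r_corr = 0.6452 + 3.011 = 3.656 μm/a
ISO 9224: D(t) = r_corr · t^b with b = 0.667 (copper, B1)
  D(9) = 3.656 × 9^0.667 = 3.656 × 4.33 = 15.83 μm

D(9) = 15.8 μm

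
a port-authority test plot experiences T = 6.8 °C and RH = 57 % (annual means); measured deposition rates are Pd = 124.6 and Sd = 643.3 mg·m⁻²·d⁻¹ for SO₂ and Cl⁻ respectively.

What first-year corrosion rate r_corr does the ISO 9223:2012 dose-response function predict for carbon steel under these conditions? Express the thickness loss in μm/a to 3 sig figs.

carbon steel: temperature factor f = +0.150·(-3.2) = -0.4800
  Pd branch = 1.77·Pd^0.52·e^(0.02·RH+f) = 42.1 μm/a
  Cl⁻ term: 0.102·643.3^0.62·exp(0.033·57+0.04·6.8) = 48.4
  r_corr = 42.1 + 48.4 = 90.5 μm/a

r_corr = 90.5 μm/a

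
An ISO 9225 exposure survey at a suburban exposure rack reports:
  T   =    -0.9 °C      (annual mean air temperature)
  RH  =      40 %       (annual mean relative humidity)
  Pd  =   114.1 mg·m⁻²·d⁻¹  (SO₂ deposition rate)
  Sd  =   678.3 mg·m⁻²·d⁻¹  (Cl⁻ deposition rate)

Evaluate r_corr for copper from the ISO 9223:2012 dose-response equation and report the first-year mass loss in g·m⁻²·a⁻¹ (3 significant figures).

copper: T≤10 °C ⇒ hinge +0.126·(-0.9−10) = -1.3734
  Pd branch = 0.0053·Pd^0.26·e^(0.059·RH+f) = 0.04871 μm/a
  Sd branch = 0.01025·Sd^0.27·e^(0.036·RH+0.049·T) = 0.2407 μm/a
  r_corr = 0.04871 + 0.2407 = 0.2894 μm/a
Convert to mass loss: 0.2894 μm/a × 8.96 g/cm³ = 2.593 g·m⁻²·a⁻¹

r_corr = 2.59 g·m⁻²·a⁻¹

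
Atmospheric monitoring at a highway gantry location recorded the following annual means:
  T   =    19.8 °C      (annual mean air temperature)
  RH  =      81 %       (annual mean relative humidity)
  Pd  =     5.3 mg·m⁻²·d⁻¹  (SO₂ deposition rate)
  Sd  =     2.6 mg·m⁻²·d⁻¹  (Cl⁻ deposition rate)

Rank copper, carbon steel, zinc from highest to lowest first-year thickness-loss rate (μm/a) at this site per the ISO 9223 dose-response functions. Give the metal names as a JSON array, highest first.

copper: T>10 °C ⇒ hinge -0.080·(19.8−10) = -0.7840
  Pd branch = 0.0053·Pd^0.26·e^(0.059·RH+f) = 0.4442 μm/a
  Cl⁻ term: 0.01025·2.6^0.27·exp(0.036·81+0.049·19.8) = 0.6464
  sum: 0.4442 + 0.6464 → r_corr = 1.091 μm/a
carbon steel: temperature factor f = -0.054·(9.8) = -0.5292
  SO₂ term: 1.77·5.3^0.52·exp(0.02·81-0.5292) = 12.54
  Cl⁻ term: 0.102·2.6^0.62·exp(0.033·81+0.04·19.8) = 5.898
  r_corr = 12.54 + 5.898 = 18.44 μm/a
zinc: f(T) = -0.071·(T−10) [T>10 °C] = -0.6958
  SO₂ term: 0.0129·5.3^0.44·exp(0.046·81-0.6958) = 0.5563
  Sd branch = 0.0175·Sd^0.57·e^(0.008·RH+0.085·T) = 0.3104 μm/a
  r_corr = 0.5563 + 0.3104 = 0.8666 μm/a
Ordering by μm/a: carbon steel (18.4) > copper (1.09) > zinc (0.867)

["carbon steel", "copper", "zinc"]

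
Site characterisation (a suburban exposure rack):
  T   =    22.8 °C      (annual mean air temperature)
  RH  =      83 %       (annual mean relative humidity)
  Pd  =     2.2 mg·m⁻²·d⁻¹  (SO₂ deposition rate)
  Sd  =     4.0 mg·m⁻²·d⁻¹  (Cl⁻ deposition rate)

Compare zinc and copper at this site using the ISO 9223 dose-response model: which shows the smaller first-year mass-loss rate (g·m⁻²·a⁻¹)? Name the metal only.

zinc: T>10 °C ⇒ hinge -0.071·(22.8−10) = -0.9088
  SO₂ term: 0.0129·2.2^0.44·exp(0.046·83-0.9088) = 0.3347
  Cl⁻ term: 0.0175·4.0^0.57·exp(0.008·83+0.085·22.8) = 0.5203
  r_corr = 0.3347 + 0.5203 = 0.855 μm/a
  mass loss = 0.855 μm/a × 7.14 g/cm³ = 6.105 g·m⁻²·a⁻¹
copper: T>10 °C ⇒ hinge -0.080·(22.8−10) = -1.0240
  Pd branch = 0.0053·Pd^0.26·e^(0.059·RH+f) = 0.3128 μm/a
  Sd branch = 0.01025·Sd^0.27·e^(0.036·RH+0.049·T) = 0.904 μm/a
  sum: 0.3128 + 0.904 → r_corr = 1.217 μm/a
  mass loss = 1.217 μm/a × 8.96 g/cm³ = 10.9 g·m⁻²·a⁻¹
Ordering by g·m⁻²·a⁻¹: copper (10.9) > zinc (6.1)

zinc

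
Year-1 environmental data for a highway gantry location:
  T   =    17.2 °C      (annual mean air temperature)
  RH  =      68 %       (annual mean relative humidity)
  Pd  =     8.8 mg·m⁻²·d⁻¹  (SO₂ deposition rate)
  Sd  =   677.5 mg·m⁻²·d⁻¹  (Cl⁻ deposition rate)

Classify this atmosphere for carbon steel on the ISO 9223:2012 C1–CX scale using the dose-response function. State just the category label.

carbon steel: f(T) = -0.054·(T−10) [T>10 °C] = -0.3888
  Pd branch = 1.77·Pd^0.52·e^(0.02·RH+f) = 14.48 μm/a
  Sd branch = 0.102·Sd^0.62·e^(0.033·RH+0.04·T) = 108.9 μm/a
  r_corr = 14.48 + 108.9 = 123.4 μm/a
123 μm/a falls in (80, 200] for carbon steel → category C5

C5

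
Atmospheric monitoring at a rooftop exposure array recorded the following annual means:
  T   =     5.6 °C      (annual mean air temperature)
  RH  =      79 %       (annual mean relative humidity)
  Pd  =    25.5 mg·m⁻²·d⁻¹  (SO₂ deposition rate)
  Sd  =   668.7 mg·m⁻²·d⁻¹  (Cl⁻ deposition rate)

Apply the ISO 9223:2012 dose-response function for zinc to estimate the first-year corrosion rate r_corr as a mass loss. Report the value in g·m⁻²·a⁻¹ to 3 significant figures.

r_corr = 27.7 g·m⁻²·a⁻¹

zinc: temperature factor f = +0.038·(-4.4) = -0.1672
  Pd branch = 0.0129·Pd^0.44·e^(0.046·RH+f) = 1.718 μm/a
  Sd branch = 0.0175·Sd^0.57·e^(0.008·RH+0.085·T) = 2.161 μm/a
  sum: 1.718 + 2.161 → r_corr = 3.879 μm/a
Convert to mass loss: 3.879 μm/a × 7.14 g/cm³ = 27.7 g·m⁻²·a⁻¹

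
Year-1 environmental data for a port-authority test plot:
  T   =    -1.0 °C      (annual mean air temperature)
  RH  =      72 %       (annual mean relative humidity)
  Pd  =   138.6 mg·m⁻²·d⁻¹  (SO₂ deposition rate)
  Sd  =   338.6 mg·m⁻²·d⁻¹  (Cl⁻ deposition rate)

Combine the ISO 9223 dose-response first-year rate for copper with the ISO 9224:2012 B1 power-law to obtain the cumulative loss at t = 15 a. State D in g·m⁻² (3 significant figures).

copper: temperature factor f = +0.126·(-11.0) = -1.3860
  sulphur-dioxide contribution → 0.3343 μm/a
  chloride contribution → 0.6283 μm/a
  ⇒ r_corr(copper) = 0.9625 μm/a
ISO 9224: D(t) = r_corr · t^b with b = 0.667 (copper, B1)
  D(15) = 0.9625 × 15^0.667 = 0.9625 × 6.088 = 5.86 μm
  Mass loss = 5.86 μm × 8.96 g/cm³ = 52.5 g·m⁻²

D(15) = 52.5 g·m⁻²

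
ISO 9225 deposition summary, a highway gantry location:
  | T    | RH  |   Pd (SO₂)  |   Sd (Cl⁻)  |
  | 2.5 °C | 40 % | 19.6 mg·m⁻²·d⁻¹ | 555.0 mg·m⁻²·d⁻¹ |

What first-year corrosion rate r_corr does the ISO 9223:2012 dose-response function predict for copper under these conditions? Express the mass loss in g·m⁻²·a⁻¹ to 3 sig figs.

copper: f(T) = +0.126·(T−10) [T≤10 °C] = -0.9450
  Pd branch = 0.0053·Pd^0.26·e^(0.059·RH+f) = 0.04729 μm/a
  Sd branch = 0.01025·Sd^0.27·e^(0.036·RH+0.049·T) = 0.2693 μm/a
  sum: 0.04729 + 0.2693 → r_corr = 0.3166 μm/a
Convert to mass loss: 0.3166 μm/a × 8.96 g/cm³ = 2.837 g·m⁻²·a⁻¹

r_corr = 2.84 g·m⁻²·a⁻¹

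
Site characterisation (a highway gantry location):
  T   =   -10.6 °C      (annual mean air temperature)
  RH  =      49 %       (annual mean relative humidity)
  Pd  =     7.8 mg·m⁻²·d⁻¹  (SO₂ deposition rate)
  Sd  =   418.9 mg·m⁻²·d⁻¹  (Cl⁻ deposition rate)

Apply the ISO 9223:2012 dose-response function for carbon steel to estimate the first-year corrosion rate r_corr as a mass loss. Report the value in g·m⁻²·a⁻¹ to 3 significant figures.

r_corr = 116 g·m⁻²·a⁻¹

carbon steel: T≤10 °C ⇒ hinge +0.150·(-10.6−10) = -3.0900
  sulphur-dioxide contribution → 0.6245 μm/a
  chloride contribution → 14.2 μm/a
  total first-year rate 14.83 μm/a
Convert to mass loss: 14.83 μm/a × 7.85 g/cm³ = 116.4 g·m⁻²·a⁻¹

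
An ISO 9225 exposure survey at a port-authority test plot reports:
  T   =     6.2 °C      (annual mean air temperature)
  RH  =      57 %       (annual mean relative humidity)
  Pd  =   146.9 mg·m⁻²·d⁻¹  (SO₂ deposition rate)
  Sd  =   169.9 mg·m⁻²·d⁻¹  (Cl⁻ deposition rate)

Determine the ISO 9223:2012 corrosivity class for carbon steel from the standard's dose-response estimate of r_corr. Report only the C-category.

carbon steel: T≤10 °C ⇒ hinge +0.150·(6.2−10) = -0.5700
  SO₂ term: 1.77·146.9^0.52·exp(0.02·57-0.5700) = 41.92
  Sd branch = 0.102·Sd^0.62·e^(0.033·RH+0.04·T) = 20.7 μm/a
  r_corr = 41.92 + 20.7 = 62.61 μm/a
Category bounds: 50…80 μm/a bracket r_corr ⇒ C4

C4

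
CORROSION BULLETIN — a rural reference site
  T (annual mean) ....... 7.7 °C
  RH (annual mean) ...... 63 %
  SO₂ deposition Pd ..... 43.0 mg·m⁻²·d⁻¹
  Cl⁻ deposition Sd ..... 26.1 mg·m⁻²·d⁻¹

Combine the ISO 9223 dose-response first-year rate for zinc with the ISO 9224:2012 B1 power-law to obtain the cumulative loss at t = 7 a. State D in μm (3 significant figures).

zinc: T≤10 °C ⇒ hinge +0.038·(7.7−10) = -0.0874
  SO₂ term: 0.0129·43.0^0.44·exp(0.046·63-0.0874) = 1.122
  Cl⁻ term: 0.0175·26.1^0.57·exp(0.008·63+0.085·7.7) = 0.3578
  sum: 1.122 + 0.3578 → r_corr = 1.48 μm/a
ISO 9224: D(t) = r_corr · t^b with b = 0.813 (zinc, B1)
  D(7) = 1.48 × 7^0.813 = 1.48 × 4.865 = 7.198 μm

D(7) = 7.20 μm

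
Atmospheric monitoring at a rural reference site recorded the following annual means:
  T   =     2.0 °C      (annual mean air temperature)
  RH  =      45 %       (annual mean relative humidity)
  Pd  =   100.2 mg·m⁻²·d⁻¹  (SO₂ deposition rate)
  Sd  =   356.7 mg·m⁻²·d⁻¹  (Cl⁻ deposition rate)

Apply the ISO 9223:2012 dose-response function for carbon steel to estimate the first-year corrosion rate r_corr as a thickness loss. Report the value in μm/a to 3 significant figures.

r_corr = 33.0 μm/a

carbon steel: T≤10 °C ⇒ hinge +0.150·(2.0−10) = -1.2000
  Pd branch = 1.77·Pd^0.52·e^(0.02·RH+f) = 14.39 μm/a
  Sd branch = 0.102·Sd^0.62·e^(0.033·RH+0.04·T) = 18.65 μm/a
  r_corr = 14.39 + 18.65 = 33.04 μm/a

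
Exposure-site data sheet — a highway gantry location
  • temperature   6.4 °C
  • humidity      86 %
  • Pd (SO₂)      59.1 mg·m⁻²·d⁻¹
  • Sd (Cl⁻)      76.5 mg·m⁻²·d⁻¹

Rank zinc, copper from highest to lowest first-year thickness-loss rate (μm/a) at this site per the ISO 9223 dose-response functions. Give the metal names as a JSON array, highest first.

zinc: temperature factor f = +0.038·(-3.6) = -0.1368
  SO₂ term: 0.0129·59.1^0.44·exp(0.046·86-0.1368) = 3.538
  Cl⁻ term: 0.0175·76.5^0.57·exp(0.008·86+0.085·6.4) = 0.7108
  sum: 3.538 + 0.7108 → r_corr = 4.249 μm/a
copper: T≤10 °C ⇒ hinge +0.126·(6.4−10) = -0.4536
  SO₂ term: 0.0053·59.1^0.26·exp(0.059·86-0.4536) = 1.554
  Cl⁻ term: 0.01025·76.5^0.27·exp(0.036·86+0.049·6.4) = 1
  r_corr = 1.554 + 1 = 2.554 μm/a
Ordering by μm/a: zinc (4.25) > copper (2.55)

["zinc", "copper"]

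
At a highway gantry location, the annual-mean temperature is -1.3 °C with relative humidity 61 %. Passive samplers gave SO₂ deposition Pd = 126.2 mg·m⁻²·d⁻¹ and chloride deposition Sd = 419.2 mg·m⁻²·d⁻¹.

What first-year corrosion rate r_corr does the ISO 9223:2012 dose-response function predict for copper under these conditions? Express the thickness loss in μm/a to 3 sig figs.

copper: f(T) = +0.126·(T−10) [T≤10 °C] = -1.4238
  SO₂ term: 0.0053·126.2^0.26·exp(0.059·61-1.4238) = 0.1641
  Cl⁻ term: 0.01025·419.2^0.27·exp(0.036·61+0.049·-1.3) = 0.4414
  r_corr = 0.1641 + 0.4414 = 0.6055 μm/a

r_corr = 0.606 μm/a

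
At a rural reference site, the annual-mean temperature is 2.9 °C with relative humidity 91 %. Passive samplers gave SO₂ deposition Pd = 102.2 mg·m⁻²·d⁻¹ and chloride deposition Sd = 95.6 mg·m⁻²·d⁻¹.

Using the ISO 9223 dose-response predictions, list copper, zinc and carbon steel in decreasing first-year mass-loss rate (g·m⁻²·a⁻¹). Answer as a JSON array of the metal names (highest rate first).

copper: T≤10 °C ⇒ hinge +0.126·(2.9−10) = -0.8946
  sulphur-dioxide contribution → 1.549 μm/a
  chloride contribution → 1.071 μm/a
  total first-year rate 2.62 μm/a
  mass loss = 2.62 μm/a × 8.96 g/cm³ = 23.47 g·m⁻²·a⁻¹
zinc: temperature factor f = +0.038·(-7.1) = -0.2698
  sulphur-dioxide contribution → 4.961 μm/a
  chloride contribution → 0.6239 μm/a
  ⇒ r_corr(zinc) = 5.584 μm/a
  mass loss = 5.584 μm/a × 7.14 g/cm³ = 39.87 g·m⁻²·a⁻¹
carbon steel: T≤10 °C ⇒ hinge +0.150·(2.9−10) = -1.0650
  sulphur-dioxide contribution → 41.76 μm/a
  chloride contribution → 39 μm/a
  total first-year rate 80.76 μm/a
  mass loss = 80.76 μm/a × 7.85 g/cm³ = 634 g·m⁻²·a⁻¹
Ordering by g·m⁻²·a⁻¹: carbon steel (634) > zinc (39.9) > copper (23.5)

["carbon steel", "zinc", "copper"]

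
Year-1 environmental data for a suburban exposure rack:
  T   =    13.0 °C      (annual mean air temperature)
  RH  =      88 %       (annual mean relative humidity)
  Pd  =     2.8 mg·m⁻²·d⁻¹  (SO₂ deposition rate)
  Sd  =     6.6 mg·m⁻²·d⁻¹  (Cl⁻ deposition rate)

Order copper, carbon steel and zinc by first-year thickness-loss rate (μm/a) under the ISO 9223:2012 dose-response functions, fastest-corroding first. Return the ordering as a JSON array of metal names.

copper: temperature factor f = -0.080·(3.0) = -0.2400
  SO₂ term: 0.0053·2.8^0.26·exp(0.059·88-0.2400) = 0.9799
  Sd branch = 0.01025·Sd^0.27·e^(0.036·RH+0.049·T) = 0.7665 μm/a
  sum: 0.9799 + 0.7665 → r_corr = 1.746 μm/a
carbon steel: temperature factor f = -0.054·(3.0) = -0.1620
  SO₂ term: 1.77·2.8^0.52·exp(0.02·88-0.1620) = 14.95
  Sd branch = 0.102·Sd^0.62·e^(0.033·RH+0.04·T) = 10.09 μm/a
  sum: 14.95 + 10.09 → r_corr = 25.03 μm/a
zinc: T>10 °C ⇒ hinge -0.071·(13.0−10) = -0.2130
  SO₂ term: 0.0129·2.8^0.44·exp(0.046·88-0.2130) = 0.9394
  Sd branch = 0.0175·Sd^0.57·e^(0.008·RH+0.085·T) = 0.3132 μm/a
  r_corr = 0.9394 + 0.3132 = 1.253 μm/a
Ordering by μm/a: carbon steel (25) > copper (1.75) > zinc (1.25)

["carbon steel", "copper", "zinc"]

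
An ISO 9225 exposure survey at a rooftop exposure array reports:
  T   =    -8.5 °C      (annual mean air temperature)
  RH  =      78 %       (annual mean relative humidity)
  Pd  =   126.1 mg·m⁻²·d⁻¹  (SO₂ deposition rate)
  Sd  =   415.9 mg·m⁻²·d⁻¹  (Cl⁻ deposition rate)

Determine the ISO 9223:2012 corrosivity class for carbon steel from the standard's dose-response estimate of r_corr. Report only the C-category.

C3

carbon steel: temperature factor f = +0.150·(-18.5) = -2.7750
  Pd branch = 1.77·Pd^0.52·e^(0.02·RH+f) = 6.496 μm/a
  Cl⁻ term: 0.102·415.9^0.62·exp(0.033·78+0.04·-8.5) = 40.05
  r_corr = 6.496 + 40.05 = 46.55 μm/a
ISO 9223 Table 2 (carbon steel): 25 < 46.5 ≤ 50 μm/a ⇒ C3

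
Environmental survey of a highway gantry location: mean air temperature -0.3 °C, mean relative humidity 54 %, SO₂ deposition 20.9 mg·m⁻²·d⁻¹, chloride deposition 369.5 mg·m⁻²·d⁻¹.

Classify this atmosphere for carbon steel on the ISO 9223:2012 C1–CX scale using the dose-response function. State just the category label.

carbon steel: temperature factor f = +0.150·(-10.3) = -1.5450
  sulphur-dioxide contribution → 5.401 μm/a
  chloride contribution → 23.4 μm/a
  ⇒ r_corr(carbon steel) = 28.8 μm/a
ISO 9223 Table 2 (carbon steel): 25 < 28.8 ≤ 50 μm/a ⇒ C3

C3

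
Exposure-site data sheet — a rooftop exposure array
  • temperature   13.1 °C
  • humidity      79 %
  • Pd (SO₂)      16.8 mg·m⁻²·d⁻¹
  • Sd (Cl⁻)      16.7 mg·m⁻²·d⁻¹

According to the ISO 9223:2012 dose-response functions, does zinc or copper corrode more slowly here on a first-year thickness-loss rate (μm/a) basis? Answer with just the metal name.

zinc: temperature factor f = -0.071·(3.1) = -0.2201
  sulphur-dioxide contribution → 1.356 μm/a
  chloride contribution → 0.4989 μm/a
  total first-year rate 1.855 μm/a
copper: f(T) = -0.080·(T−10) [T>10 °C] = -0.2480
  sulphur-dioxide contribution → 0.9107 μm/a
  chloride contribution → 0.7158 μm/a
  total first-year rate 1.627 μm/a
Ordering by μm/a: zinc (1.86) > copper (1.63)

copper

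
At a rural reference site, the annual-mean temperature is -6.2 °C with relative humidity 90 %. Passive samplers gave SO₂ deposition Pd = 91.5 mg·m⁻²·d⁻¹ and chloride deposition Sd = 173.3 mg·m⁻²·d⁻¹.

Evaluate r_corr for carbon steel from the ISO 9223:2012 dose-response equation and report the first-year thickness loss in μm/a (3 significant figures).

carbon steel: f(T) = +0.150·(T−10) [T≤10 °C] = -2.4300
  SO₂ term: 1.77·91.5^0.52·exp(0.02·90-2.4300) = 9.87
  Cl⁻ term: 0.102·173.3^0.62·exp(0.033·90+0.04·-6.2) = 37.91
  sum: 9.87 + 37.91 → r_corr = 47.78 μm/a

r_corr = 47.8 μm/a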